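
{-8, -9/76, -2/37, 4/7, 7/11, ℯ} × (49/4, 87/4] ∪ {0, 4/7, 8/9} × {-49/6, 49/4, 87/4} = ({0, 4/7, 8/9} × {-49/6, 49/4, 87/4}) ∪ ({-8, -9/76, -2/37, 4/7, 7/11, ℯ} × (49/4, 87/4])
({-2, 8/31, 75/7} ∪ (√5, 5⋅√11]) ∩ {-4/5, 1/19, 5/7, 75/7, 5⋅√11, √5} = {75/7, 5⋅√11}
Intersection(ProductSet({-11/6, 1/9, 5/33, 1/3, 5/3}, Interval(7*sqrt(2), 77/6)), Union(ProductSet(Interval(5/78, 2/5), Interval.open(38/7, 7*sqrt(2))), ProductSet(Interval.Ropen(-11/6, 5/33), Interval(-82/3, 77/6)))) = ProductSet({-11/6, 1/9}, Interval(7*sqrt(2), 77/6))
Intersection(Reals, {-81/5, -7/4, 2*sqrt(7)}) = {-81/5, -7/4, 2*sqrt(7)}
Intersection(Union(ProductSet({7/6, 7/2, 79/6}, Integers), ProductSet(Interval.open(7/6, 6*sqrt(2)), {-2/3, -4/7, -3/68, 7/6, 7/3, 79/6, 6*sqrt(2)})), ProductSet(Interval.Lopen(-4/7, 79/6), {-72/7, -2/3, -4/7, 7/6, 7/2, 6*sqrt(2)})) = ProductSet(Interval.open(7/6, 6*sqrt(2)), {-2/3, -4/7, 7/6, 6*sqrt(2)})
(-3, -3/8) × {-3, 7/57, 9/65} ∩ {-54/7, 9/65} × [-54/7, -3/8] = ∅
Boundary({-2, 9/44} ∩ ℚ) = {-2, 9/44}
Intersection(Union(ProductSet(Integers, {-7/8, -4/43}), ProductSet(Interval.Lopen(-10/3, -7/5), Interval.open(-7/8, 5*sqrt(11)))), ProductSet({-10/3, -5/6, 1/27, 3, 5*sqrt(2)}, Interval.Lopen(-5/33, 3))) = ProductSet({3}, {-4/43})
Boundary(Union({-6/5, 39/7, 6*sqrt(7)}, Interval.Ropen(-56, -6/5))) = {-56, -6/5, 39/7, 6*sqrt(7)}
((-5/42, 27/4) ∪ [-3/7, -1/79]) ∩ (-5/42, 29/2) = (-5/42, 27/4)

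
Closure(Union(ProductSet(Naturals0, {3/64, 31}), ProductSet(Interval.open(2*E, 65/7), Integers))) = Union(ProductSet(Interval(2*E, 65/7), Integers), ProductSet(Naturals0, {3/64, 31}))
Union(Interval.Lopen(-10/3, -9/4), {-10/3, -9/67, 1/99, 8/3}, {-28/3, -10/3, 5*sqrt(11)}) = Union({-28/3, -9/67, 1/99, 8/3, 5*sqrt(11)}, Interval(-10/3, -9/4))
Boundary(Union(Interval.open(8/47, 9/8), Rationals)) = Union(Interval(-oo, 8/47), Interval(9/8, oo))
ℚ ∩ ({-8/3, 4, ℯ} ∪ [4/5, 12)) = {-8/3} ∪ (ℚ ∩ [4/5, 12))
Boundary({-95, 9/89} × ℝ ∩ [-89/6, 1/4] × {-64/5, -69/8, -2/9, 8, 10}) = {9/89} × {-64/5, -69/8, -2/9, 8, 10}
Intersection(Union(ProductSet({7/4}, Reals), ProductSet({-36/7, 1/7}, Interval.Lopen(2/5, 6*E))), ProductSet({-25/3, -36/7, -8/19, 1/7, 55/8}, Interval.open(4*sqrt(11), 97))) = ProductSet({-36/7, 1/7}, Interval.Lopen(4*sqrt(11), 6*E))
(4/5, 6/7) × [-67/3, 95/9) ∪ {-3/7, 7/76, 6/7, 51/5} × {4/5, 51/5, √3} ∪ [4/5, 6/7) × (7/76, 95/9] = ([4/5, 6/7) × (7/76, 95/9]) ∪ ((4/5, 6/7) × [-67/3, 95/9)) ∪ ({-3/7, 7/76, 6/7, 51/5} × {4/5, 51/5, √3})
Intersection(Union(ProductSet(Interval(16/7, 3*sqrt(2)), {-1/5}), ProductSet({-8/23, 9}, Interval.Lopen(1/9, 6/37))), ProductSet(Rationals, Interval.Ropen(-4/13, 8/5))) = Union(ProductSet({-8/23, 9}, Interval.Lopen(1/9, 6/37)), ProductSet(Intersection(Interval(16/7, 3*sqrt(2)), Rationals), {-1/5}))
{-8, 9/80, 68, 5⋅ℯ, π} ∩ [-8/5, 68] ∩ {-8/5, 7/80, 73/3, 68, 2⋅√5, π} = {68, π}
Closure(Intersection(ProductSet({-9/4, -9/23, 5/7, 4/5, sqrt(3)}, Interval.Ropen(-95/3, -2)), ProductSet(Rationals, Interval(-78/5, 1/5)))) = ProductSet({-9/4, -9/23, 5/7, 4/5}, Interval(-78/5, -2))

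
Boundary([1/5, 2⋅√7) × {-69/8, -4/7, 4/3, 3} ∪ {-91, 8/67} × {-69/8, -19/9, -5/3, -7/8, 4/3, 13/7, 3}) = ({-91, 8/67} × {-69/8, -19/9, -5/3, -7/8, 4/3, 13/7, 3}) ∪ ([1/5, 2⋅√7] × {-69/8, -4/7, 4/3, 3})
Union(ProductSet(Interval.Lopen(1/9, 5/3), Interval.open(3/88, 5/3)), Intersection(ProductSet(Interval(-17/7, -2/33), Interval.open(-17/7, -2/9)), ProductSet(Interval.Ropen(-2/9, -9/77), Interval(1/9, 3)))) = ProductSet(Interval.Lopen(1/9, 5/3), Interval.open(3/88, 5/3))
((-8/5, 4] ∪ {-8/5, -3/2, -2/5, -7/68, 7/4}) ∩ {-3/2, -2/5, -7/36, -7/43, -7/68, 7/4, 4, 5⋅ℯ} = {-3/2, -2/5, -7/36, -7/43, -7/68, 7/4, 4}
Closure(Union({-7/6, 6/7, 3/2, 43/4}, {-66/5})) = {-66/5, -7/6, 6/7, 3/2, 43/4}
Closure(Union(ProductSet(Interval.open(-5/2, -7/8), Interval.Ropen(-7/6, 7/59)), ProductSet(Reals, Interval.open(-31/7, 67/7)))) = ProductSet(Reals, Interval(-31/7, 67/7))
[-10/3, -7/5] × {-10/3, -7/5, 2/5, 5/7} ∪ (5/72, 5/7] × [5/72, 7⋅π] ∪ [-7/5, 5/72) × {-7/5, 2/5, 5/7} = ([-7/5, 5/72) × {-7/5, 2/5, 5/7}) ∪ ([-10/3, -7/5] × {-10/3, -7/5, 2/5, 5/7}) ∪ ((5/72, 5/7] × [5/72, 7⋅π])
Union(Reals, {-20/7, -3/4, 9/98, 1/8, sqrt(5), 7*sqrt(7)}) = Reals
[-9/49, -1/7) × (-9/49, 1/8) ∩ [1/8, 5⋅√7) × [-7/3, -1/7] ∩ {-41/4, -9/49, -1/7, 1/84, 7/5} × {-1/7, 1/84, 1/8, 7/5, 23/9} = ∅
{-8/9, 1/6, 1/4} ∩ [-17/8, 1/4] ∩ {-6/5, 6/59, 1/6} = {1/6}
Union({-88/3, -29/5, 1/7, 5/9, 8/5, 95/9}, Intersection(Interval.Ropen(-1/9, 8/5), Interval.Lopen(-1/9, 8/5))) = Union({-88/3, -29/5, 95/9}, Interval.Lopen(-1/9, 8/5))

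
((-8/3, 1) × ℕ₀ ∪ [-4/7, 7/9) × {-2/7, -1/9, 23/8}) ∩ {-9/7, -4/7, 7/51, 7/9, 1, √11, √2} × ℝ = ({-9/7, -4/7, 7/51, 7/9} × ℕ₀) ∪ ({-4/7, 7/51} × {-2/7, -1/9, 23/8})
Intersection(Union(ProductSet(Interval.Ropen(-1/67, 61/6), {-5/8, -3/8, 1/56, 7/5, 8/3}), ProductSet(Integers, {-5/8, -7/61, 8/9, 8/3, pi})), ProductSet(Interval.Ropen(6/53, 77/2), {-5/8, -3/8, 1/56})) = Union(ProductSet(Interval.Ropen(6/53, 61/6), {-5/8, -3/8, 1/56}), ProductSet(Range(1, 39, 1), {-5/8}))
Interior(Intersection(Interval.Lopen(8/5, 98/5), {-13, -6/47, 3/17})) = EmptySet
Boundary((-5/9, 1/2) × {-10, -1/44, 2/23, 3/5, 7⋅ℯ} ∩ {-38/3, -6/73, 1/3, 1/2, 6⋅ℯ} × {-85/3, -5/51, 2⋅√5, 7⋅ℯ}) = {-6/73, 1/3} × {7⋅ℯ}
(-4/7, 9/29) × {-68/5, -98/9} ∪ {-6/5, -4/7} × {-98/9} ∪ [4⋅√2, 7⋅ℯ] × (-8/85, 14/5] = ({-6/5, -4/7} × {-98/9}) ∪ ((-4/7, 9/29) × {-68/5, -98/9}) ∪ ([4⋅√2, 7⋅ℯ] × (-8/85, 14/5])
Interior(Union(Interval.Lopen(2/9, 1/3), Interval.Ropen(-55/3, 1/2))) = Interval.open(-55/3, 1/2)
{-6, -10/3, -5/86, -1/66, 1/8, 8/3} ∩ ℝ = {-6, -10/3, -5/86, -1/66, 1/8, 8/3}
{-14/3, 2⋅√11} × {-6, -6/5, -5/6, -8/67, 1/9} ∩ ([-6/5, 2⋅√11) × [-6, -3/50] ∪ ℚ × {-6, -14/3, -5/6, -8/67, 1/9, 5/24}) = {-14/3} × {-6, -5/6, -8/67, 1/9}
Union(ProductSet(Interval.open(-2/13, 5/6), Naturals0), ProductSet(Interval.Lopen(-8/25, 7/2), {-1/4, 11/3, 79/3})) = Union(ProductSet(Interval.Lopen(-8/25, 7/2), {-1/4, 11/3, 79/3}), ProductSet(Interval.open(-2/13, 5/6), Naturals0))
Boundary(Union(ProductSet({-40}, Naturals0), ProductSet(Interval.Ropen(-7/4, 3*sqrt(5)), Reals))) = Union(ProductSet({-40}, Naturals0), ProductSet({-7/4, 3*sqrt(5)}, Reals))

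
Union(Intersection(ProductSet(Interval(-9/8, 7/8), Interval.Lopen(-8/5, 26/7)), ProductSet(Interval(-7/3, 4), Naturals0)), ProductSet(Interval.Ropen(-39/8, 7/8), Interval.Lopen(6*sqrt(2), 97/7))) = Union(ProductSet(Interval.Ropen(-39/8, 7/8), Interval.Lopen(6*sqrt(2), 97/7)), ProductSet(Interval(-9/8, 7/8), Range(0, 4, 1)))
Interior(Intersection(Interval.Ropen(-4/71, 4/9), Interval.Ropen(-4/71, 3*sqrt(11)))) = Interval.open(-4/71, 4/9)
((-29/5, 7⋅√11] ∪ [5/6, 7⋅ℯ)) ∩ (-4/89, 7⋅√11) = (-4/89, 7⋅√11)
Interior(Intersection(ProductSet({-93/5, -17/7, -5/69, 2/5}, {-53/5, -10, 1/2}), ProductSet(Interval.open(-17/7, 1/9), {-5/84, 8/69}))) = EmptySet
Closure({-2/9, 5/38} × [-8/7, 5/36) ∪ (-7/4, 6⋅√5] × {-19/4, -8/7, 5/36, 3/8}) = ({-2/9, 5/38} × [-8/7, 5/36]) ∪ ([-7/4, 6⋅√5] × {-19/4, -8/7, 5/36, 3/8})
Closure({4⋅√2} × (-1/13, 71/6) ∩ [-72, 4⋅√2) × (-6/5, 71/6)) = ∅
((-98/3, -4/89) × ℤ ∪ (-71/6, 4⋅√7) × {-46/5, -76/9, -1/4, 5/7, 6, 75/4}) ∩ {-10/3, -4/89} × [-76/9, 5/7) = ({-10/3} × {-8, -7, …, 0}) ∪ ({-10/3, -4/89} × {-76/9, -1/4})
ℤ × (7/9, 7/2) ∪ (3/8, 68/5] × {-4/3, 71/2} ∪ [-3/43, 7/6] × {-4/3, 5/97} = (ℤ × (7/9, 7/2)) ∪ ([-3/43, 7/6] × {-4/3, 5/97}) ∪ ((3/8, 68/5] × {-4/3, 71/2})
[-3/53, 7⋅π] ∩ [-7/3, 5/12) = [-3/53, 5/12)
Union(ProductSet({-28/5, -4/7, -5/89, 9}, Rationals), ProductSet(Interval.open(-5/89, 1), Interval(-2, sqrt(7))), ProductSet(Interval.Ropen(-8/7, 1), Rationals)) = Union(ProductSet(Interval.open(-5/89, 1), Interval(-2, sqrt(7))), ProductSet(Union({-28/5, 9}, Interval.Ropen(-8/7, 1)), Rationals))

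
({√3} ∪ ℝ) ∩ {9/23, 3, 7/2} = {9/23, 3, 7/2}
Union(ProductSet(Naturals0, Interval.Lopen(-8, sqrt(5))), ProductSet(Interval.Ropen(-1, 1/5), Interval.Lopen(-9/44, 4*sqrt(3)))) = Union(ProductSet(Interval.Ropen(-1, 1/5), Interval.Lopen(-9/44, 4*sqrt(3))), ProductSet(Naturals0, Interval.Lopen(-8, sqrt(5))))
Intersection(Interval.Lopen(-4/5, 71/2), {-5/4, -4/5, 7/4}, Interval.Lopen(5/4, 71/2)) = {7/4}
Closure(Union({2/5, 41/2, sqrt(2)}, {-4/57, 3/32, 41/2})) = {-4/57, 3/32, 2/5, 41/2, sqrt(2)}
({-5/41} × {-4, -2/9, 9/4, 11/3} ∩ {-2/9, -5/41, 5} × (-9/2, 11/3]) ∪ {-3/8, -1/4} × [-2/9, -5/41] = ({-5/41} × {-4, -2/9, 9/4, 11/3}) ∪ ({-3/8, -1/4} × [-2/9, -5/41])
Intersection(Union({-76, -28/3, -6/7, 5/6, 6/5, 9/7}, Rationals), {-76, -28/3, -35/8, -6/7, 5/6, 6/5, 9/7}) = {-76, -28/3, -35/8, -6/7, 5/6, 6/5, 9/7}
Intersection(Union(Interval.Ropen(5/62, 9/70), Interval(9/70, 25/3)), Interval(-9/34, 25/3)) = Interval(5/62, 25/3)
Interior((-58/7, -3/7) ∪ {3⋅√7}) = (-58/7, -3/7)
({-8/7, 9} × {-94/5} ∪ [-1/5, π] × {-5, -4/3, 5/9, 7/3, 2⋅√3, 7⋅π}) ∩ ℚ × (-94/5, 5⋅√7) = (ℚ ∩ [-1/5, π]) × {-5, -4/3, 5/9, 7/3, 2⋅√3}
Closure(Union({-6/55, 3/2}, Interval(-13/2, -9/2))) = Union({-6/55, 3/2}, Interval(-13/2, -9/2))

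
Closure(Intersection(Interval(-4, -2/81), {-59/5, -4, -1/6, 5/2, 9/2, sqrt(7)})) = {-4, -1/6}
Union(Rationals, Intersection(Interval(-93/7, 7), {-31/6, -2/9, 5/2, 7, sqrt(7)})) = Union({sqrt(7)}, Rationals)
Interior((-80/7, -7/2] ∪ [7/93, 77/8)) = (-80/7, -7/2) ∪ (7/93, 77/8)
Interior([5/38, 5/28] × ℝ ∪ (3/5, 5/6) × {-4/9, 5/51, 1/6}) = (5/38, 5/28) × ℝ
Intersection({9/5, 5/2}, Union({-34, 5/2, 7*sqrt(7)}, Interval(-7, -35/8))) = {5/2}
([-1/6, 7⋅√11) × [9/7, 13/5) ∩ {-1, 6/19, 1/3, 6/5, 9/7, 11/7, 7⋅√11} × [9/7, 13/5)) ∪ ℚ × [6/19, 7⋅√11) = ℚ × [6/19, 7⋅√11)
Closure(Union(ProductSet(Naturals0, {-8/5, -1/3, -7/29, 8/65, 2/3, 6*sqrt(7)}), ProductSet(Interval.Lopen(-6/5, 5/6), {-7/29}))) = Union(ProductSet(Interval(-6/5, 5/6), {-7/29}), ProductSet(Naturals0, {-8/5, -1/3, -7/29, 8/65, 2/3, 6*sqrt(7)}))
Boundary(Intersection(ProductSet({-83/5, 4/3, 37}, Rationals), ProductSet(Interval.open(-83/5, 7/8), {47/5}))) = EmptySet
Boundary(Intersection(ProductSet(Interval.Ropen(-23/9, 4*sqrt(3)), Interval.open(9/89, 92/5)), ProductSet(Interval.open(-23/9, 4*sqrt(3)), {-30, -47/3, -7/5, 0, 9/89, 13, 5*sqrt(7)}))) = ProductSet(Interval(-23/9, 4*sqrt(3)), {13, 5*sqrt(7)})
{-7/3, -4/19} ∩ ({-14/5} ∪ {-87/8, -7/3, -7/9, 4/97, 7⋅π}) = {-7/3}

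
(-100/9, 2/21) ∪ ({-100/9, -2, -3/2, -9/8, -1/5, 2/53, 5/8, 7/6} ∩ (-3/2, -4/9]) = (-100/9, 2/21)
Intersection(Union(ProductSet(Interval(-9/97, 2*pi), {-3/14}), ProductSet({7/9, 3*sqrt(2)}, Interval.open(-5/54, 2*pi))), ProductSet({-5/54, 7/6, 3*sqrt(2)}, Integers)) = ProductSet({3*sqrt(2)}, Range(0, 7, 1))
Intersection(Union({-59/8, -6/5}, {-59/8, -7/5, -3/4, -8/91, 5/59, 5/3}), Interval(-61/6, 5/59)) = {-59/8, -7/5, -6/5, -3/4, -8/91, 5/59}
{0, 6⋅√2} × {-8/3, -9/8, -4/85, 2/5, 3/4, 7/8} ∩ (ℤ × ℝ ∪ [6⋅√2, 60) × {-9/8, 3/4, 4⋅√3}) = ({0} × {-8/3, -9/8, -4/85, 2/5, 3/4, 7/8}) ∪ ({6⋅√2} × {-9/8, 3/4})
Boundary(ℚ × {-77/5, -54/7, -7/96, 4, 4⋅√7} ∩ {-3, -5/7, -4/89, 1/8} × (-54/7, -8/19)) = ∅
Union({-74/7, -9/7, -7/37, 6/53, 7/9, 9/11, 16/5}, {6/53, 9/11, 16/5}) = {-74/7, -9/7, -7/37, 6/53, 7/9, 9/11, 16/5}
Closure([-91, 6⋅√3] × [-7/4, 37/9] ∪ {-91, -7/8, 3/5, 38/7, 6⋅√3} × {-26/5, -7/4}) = ({-91, -7/8, 3/5, 38/7, 6⋅√3} × {-26/5, -7/4}) ∪ ([-91, 6⋅√3] × [-7/4, 37/9])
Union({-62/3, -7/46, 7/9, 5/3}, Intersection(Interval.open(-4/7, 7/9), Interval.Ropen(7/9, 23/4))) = {-62/3, -7/46, 7/9, 5/3}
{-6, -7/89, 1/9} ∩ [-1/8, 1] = {-7/89, 1/9}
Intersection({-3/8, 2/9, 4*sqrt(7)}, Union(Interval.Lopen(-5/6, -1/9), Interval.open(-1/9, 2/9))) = {-3/8}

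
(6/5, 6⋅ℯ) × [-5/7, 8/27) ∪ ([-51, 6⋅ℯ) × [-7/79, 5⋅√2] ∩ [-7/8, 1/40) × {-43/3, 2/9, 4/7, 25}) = ([-7/8, 1/40) × {2/9, 4/7}) ∪ ((6/5, 6⋅ℯ) × [-5/7, 8/27))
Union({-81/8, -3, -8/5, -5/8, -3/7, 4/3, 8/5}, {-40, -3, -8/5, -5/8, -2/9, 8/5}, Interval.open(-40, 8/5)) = Interval(-40, 8/5)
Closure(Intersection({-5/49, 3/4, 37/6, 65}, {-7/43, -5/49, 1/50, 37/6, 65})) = {-5/49, 37/6, 65}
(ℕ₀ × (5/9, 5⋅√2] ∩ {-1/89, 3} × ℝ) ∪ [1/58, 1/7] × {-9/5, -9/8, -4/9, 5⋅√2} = ({3} × (5/9, 5⋅√2]) ∪ ([1/58, 1/7] × {-9/5, -9/8, -4/9, 5⋅√2})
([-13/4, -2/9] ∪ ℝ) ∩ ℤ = ℤ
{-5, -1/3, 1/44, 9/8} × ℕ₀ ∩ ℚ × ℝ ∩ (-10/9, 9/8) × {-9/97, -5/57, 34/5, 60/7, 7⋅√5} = ∅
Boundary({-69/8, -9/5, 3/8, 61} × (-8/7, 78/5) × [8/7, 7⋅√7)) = {-69/8, -9/5, 3/8, 61} × [-8/7, 78/5] × [8/7, 7⋅√7]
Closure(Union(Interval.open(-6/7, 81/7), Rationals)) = Union(Interval(-oo, oo), Rationals)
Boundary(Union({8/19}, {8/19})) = {8/19}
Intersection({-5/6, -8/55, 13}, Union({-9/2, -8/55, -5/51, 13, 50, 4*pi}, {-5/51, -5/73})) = {-8/55, 13}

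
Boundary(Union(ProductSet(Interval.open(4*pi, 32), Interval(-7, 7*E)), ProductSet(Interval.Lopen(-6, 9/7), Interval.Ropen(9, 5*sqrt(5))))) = Union(ProductSet({-6, 9/7}, Interval(9, 5*sqrt(5))), ProductSet({32, 4*pi}, Interval(-7, 7*E)), ProductSet(Interval(-6, 9/7), {9, 5*sqrt(5)}), ProductSet(Interval(4*pi, 32), {-7, 7*E}))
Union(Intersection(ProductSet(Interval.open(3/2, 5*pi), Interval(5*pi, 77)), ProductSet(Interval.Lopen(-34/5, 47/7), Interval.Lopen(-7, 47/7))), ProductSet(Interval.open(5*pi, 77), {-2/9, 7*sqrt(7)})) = ProductSet(Interval.open(5*pi, 77), {-2/9, 7*sqrt(7)})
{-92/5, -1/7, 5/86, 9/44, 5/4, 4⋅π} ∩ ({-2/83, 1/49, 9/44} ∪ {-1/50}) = {9/44}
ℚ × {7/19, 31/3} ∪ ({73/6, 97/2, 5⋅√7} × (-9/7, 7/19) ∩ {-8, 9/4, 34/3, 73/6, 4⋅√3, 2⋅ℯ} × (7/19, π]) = ℚ × {7/19, 31/3}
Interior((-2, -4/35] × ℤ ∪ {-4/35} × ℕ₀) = ∅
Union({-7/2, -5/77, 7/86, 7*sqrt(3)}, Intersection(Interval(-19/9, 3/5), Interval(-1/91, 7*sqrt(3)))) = Union({-7/2, -5/77, 7*sqrt(3)}, Interval(-1/91, 3/5))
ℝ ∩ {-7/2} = {-7/2}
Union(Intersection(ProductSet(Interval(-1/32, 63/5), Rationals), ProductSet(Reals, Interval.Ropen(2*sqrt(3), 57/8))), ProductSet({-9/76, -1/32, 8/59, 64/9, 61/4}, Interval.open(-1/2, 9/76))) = Union(ProductSet({-9/76, -1/32, 8/59, 64/9, 61/4}, Interval.open(-1/2, 9/76)), ProductSet(Interval(-1/32, 63/5), Intersection(Interval.Ropen(2*sqrt(3), 57/8), Rationals)))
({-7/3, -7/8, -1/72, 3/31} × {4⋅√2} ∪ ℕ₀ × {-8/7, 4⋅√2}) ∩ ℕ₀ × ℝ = ℕ₀ × {-8/7, 4⋅√2}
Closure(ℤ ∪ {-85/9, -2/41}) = ℤ ∪ {-85/9, -2/41}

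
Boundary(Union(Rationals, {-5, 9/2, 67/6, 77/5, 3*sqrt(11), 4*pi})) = Reals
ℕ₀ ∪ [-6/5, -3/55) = [-6/5, -3/55) ∪ ℕ₀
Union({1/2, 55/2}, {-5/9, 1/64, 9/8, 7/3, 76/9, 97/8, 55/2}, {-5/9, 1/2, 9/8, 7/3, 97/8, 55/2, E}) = {-5/9, 1/64, 1/2, 9/8, 7/3, 76/9, 97/8, 55/2, E}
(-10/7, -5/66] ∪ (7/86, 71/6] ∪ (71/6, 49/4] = (-10/7, -5/66] ∪ (7/86, 49/4]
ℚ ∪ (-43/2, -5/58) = ℚ ∪ [-43/2, -5/58]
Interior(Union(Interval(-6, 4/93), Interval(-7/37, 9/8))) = Interval.open(-6, 9/8)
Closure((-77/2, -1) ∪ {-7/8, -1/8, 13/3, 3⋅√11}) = [-77/2, -1] ∪ {-7/8, -1/8, 13/3, 3⋅√11}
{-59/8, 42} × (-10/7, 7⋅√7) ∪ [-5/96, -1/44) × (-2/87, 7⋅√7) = ({-59/8, 42} × (-10/7, 7⋅√7)) ∪ ([-5/96, -1/44) × (-2/87, 7⋅√7))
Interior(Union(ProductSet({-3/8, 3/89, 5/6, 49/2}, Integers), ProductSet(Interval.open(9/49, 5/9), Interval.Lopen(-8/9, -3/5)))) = ProductSet(Interval.open(9/49, 5/9), Union(Complement(Interval.open(-8/9, -3/5), Integers), Interval.open(-8/9, -3/5)))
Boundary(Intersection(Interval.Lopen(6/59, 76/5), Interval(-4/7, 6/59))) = EmptySet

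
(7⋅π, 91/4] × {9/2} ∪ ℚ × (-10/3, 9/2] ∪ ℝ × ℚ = (ℝ × ℚ) ∪ (ℚ × (-10/3, 9/2])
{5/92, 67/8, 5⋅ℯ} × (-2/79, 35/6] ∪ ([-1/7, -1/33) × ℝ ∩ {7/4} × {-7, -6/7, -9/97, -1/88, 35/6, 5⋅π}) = {5/92, 67/8, 5⋅ℯ} × (-2/79, 35/6]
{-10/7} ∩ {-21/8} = ∅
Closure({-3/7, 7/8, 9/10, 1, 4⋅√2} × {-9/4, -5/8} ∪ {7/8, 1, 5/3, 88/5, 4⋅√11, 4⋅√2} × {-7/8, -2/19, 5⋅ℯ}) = ({-3/7, 7/8, 9/10, 1, 4⋅√2} × {-9/4, -5/8}) ∪ ({7/8, 1, 5/3, 88/5, 4⋅√11, 4⋅√2} × {-7/8, -2/19, 5⋅ℯ})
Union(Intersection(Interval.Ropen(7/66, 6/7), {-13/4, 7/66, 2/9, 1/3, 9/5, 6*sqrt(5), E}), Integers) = Union({7/66, 2/9, 1/3}, Integers)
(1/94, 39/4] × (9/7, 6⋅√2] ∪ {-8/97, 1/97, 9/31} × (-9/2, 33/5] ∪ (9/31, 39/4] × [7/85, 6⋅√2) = ({-8/97, 1/97, 9/31} × (-9/2, 33/5]) ∪ ((1/94, 39/4] × (9/7, 6⋅√2]) ∪ ((9/31, 39/4] × [7/85, 6⋅√2))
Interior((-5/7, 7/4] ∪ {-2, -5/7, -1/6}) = (-5/7, 7/4)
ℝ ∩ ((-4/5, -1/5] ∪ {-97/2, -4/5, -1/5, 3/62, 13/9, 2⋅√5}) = {-97/2, 3/62, 13/9, 2⋅√5} ∪ [-4/5, -1/5]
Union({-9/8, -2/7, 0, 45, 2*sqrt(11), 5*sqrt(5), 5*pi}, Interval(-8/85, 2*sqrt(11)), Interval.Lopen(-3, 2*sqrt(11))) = Union({45, 5*sqrt(5), 5*pi}, Interval.Lopen(-3, 2*sqrt(11)))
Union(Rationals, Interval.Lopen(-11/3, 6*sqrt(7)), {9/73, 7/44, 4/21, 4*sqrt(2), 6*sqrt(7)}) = Union(Interval(-11/3, 6*sqrt(7)), Rationals)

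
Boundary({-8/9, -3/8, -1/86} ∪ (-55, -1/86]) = {-55, -1/86}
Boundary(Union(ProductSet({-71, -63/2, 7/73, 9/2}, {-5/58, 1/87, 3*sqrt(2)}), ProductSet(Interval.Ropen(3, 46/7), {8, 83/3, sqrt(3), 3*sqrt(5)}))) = Union(ProductSet({-71, -63/2, 7/73, 9/2}, {-5/58, 1/87, 3*sqrt(2)}), ProductSet(Interval(3, 46/7), {8, 83/3, sqrt(3), 3*sqrt(5)}))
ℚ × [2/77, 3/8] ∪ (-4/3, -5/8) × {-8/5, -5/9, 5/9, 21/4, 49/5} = (ℚ × [2/77, 3/8]) ∪ ((-4/3, -5/8) × {-8/5, -5/9, 5/9, 21/4, 49/5})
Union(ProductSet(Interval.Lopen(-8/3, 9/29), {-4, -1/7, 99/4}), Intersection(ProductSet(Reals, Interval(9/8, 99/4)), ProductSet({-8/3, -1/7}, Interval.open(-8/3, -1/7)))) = ProductSet(Interval.Lopen(-8/3, 9/29), {-4, -1/7, 99/4})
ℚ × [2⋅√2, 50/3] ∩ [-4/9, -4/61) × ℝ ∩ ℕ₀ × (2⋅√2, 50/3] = ∅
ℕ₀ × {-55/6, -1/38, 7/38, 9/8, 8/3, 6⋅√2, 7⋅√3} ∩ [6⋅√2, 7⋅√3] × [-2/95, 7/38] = {9, 10, 11, 12} × {7/38}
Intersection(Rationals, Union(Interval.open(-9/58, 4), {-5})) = Union({-5}, Intersection(Interval.open(-9/58, 4), Rationals))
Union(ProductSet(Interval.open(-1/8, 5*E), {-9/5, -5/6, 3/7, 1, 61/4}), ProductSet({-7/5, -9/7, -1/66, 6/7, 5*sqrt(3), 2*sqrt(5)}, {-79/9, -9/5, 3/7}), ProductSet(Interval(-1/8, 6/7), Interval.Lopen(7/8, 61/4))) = Union(ProductSet({-7/5, -9/7, -1/66, 6/7, 5*sqrt(3), 2*sqrt(5)}, {-79/9, -9/5, 3/7}), ProductSet(Interval(-1/8, 6/7), Interval.Lopen(7/8, 61/4)), ProductSet(Interval.open(-1/8, 5*E), {-9/5, -5/6, 3/7, 1, 61/4}))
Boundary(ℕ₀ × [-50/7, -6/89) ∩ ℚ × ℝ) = ℕ₀ × [-50/7, -6/89]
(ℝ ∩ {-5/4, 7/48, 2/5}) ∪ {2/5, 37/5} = {-5/4, 7/48, 2/5, 37/5}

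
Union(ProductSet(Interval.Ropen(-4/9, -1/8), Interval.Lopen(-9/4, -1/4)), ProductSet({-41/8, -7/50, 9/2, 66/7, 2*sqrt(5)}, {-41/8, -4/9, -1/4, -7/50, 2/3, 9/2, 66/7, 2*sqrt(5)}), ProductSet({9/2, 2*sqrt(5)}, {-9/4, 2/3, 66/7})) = Union(ProductSet({9/2, 2*sqrt(5)}, {-9/4, 2/3, 66/7}), ProductSet({-41/8, -7/50, 9/2, 66/7, 2*sqrt(5)}, {-41/8, -4/9, -1/4, -7/50, 2/3, 9/2, 66/7, 2*sqrt(5)}), ProductSet(Interval.Ropen(-4/9, -1/8), Interval.Lopen(-9/4, -1/4)))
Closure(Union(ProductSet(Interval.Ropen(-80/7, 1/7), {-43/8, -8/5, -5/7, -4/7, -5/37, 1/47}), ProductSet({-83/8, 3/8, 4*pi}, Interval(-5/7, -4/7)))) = Union(ProductSet({-83/8, 3/8, 4*pi}, Interval(-5/7, -4/7)), ProductSet(Interval(-80/7, 1/7), {-43/8, -8/5, -5/7, -4/7, -5/37, 1/47}))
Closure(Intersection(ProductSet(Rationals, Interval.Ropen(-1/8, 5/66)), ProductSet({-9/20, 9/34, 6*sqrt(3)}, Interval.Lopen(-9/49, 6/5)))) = ProductSet({-9/20, 9/34}, Interval(-1/8, 5/66))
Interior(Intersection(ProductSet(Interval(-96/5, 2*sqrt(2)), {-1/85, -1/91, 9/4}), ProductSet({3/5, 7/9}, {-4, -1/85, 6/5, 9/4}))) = EmptySet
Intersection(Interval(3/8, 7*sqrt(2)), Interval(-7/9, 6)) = Interval(3/8, 6)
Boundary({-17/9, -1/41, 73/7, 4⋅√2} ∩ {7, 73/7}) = {73/7}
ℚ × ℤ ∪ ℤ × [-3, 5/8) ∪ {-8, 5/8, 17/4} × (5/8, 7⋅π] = (ℚ × ℤ) ∪ (ℤ × [-3, 5/8)) ∪ ({-8, 5/8, 17/4} × (5/8, 7⋅π])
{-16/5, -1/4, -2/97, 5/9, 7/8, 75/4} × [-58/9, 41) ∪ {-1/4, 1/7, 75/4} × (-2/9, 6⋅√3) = ({-16/5, -1/4, -2/97, 5/9, 7/8, 75/4} × [-58/9, 41)) ∪ ({-1/4, 1/7, 75/4} × (-2/9, 6⋅√3))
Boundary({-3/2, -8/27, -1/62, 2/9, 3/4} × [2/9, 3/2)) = {-3/2, -8/27, -1/62, 2/9, 3/4} × [2/9, 3/2]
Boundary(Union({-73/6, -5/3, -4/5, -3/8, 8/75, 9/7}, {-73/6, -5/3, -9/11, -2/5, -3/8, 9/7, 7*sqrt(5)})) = {-73/6, -5/3, -9/11, -4/5, -2/5, -3/8, 8/75, 9/7, 7*sqrt(5)}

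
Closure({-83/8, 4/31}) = {-83/8, 4/31}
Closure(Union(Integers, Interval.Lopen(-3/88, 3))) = Union(Integers, Interval(-3/88, 3))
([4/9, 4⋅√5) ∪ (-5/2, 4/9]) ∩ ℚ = ℚ ∩ (-5/2, 4⋅√5)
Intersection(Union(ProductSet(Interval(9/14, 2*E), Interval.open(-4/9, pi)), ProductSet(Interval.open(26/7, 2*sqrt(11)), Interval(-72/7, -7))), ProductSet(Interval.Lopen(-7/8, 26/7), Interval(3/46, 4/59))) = ProductSet(Interval(9/14, 26/7), Interval(3/46, 4/59))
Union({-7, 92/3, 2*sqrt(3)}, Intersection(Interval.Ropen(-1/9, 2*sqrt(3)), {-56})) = {-7, 92/3, 2*sqrt(3)}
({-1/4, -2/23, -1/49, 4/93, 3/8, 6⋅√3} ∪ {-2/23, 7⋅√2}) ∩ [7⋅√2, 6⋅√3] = {7⋅√2, 6⋅√3}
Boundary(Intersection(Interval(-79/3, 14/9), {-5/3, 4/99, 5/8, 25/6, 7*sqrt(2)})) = {-5/3, 4/99, 5/8}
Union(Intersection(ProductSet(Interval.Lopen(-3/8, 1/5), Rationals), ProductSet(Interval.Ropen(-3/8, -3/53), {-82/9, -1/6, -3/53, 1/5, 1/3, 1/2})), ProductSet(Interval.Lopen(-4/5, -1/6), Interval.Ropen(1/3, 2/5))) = Union(ProductSet(Interval.Lopen(-4/5, -1/6), Interval.Ropen(1/3, 2/5)), ProductSet(Interval.open(-3/8, -3/53), {-82/9, -1/6, -3/53, 1/5, 1/3, 1/2}))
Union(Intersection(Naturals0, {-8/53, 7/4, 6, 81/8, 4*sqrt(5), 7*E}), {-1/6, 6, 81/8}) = {-1/6, 6, 81/8}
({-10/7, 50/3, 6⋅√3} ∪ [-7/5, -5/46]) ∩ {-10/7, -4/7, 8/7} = {-10/7, -4/7}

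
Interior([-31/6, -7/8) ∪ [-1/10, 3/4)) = (-31/6, -7/8) ∪ (-1/10, 3/4)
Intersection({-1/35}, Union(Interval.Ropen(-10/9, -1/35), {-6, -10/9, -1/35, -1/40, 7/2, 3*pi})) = {-1/35}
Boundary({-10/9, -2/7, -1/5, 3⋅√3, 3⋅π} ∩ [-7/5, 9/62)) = {-10/9, -2/7, -1/5}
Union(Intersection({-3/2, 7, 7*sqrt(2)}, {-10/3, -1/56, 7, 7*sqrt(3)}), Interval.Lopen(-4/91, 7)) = Interval.Lopen(-4/91, 7)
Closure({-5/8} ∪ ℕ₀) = {-5/8} ∪ ℕ₀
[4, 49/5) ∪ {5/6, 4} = {5/6} ∪ [4, 49/5)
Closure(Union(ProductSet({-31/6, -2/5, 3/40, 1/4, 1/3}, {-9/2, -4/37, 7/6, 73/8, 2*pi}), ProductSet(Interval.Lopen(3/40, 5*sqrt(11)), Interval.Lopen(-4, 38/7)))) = Union(ProductSet({3/40, 5*sqrt(11)}, Interval(-4, 38/7)), ProductSet({-31/6, -2/5, 3/40, 1/4, 1/3}, {-9/2, -4/37, 7/6, 73/8, 2*pi}), ProductSet(Interval(3/40, 5*sqrt(11)), {-4, 38/7}), ProductSet(Interval.Lopen(3/40, 5*sqrt(11)), Interval.Lopen(-4, 38/7)))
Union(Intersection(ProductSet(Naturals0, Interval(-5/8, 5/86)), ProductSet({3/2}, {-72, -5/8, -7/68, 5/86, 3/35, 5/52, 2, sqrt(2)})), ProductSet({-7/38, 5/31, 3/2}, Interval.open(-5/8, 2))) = ProductSet({-7/38, 5/31, 3/2}, Interval.open(-5/8, 2))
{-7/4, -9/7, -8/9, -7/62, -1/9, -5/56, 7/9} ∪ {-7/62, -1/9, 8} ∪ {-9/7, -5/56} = {-7/4, -9/7, -8/9, -7/62, -1/9, -5/56, 7/9, 8}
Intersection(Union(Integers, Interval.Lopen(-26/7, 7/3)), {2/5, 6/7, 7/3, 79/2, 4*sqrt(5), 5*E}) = {2/5, 6/7, 7/3}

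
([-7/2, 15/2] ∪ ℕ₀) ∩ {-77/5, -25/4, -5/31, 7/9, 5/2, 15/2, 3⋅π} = {-5/31, 7/9, 5/2, 15/2}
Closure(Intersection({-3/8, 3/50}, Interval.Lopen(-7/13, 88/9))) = {-3/8, 3/50}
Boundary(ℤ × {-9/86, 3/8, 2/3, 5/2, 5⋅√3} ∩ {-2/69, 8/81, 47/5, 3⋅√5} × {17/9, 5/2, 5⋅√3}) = ∅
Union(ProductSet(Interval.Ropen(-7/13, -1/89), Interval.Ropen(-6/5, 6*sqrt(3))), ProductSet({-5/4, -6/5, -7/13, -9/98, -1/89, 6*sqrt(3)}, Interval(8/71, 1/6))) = Union(ProductSet({-5/4, -6/5, -7/13, -9/98, -1/89, 6*sqrt(3)}, Interval(8/71, 1/6)), ProductSet(Interval.Ropen(-7/13, -1/89), Interval.Ropen(-6/5, 6*sqrt(3))))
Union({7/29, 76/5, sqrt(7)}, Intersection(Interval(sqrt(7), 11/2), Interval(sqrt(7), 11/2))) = Union({7/29, 76/5}, Interval(sqrt(7), 11/2))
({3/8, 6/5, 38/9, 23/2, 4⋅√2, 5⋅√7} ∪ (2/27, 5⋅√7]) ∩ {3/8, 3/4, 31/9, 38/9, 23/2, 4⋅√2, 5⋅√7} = {3/8, 3/4, 31/9, 38/9, 23/2, 4⋅√2, 5⋅√7}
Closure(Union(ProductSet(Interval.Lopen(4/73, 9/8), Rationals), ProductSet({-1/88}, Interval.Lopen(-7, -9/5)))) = Union(ProductSet({-1/88}, Interval(-7, -9/5)), ProductSet(Interval(4/73, 9/8), Reals))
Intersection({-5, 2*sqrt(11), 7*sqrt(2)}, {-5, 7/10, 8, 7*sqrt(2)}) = {-5, 7*sqrt(2)}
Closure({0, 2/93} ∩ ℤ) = {0}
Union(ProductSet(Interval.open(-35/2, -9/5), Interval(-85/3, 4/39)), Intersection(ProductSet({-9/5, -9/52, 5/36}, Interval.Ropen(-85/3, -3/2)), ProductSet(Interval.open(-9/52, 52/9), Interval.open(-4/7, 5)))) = ProductSet(Interval.open(-35/2, -9/5), Interval(-85/3, 4/39))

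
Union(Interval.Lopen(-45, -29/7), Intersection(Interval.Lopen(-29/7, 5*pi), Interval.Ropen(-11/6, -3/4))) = Union(Interval.Lopen(-45, -29/7), Interval.Ropen(-11/6, -3/4))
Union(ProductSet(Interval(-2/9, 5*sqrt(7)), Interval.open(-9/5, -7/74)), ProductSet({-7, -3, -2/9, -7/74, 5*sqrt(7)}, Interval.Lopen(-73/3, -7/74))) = Union(ProductSet({-7, -3, -2/9, -7/74, 5*sqrt(7)}, Interval.Lopen(-73/3, -7/74)), ProductSet(Interval(-2/9, 5*sqrt(7)), Interval.open(-9/5, -7/74)))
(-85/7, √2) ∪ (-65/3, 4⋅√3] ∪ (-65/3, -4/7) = (-65/3, 4⋅√3]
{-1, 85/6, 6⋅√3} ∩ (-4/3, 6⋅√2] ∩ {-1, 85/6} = {-1}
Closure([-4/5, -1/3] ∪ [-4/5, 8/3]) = [-4/5, 8/3]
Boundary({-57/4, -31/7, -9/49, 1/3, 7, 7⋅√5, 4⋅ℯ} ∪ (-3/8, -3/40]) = {-57/4, -31/7, -3/8, -3/40, 1/3, 7, 7⋅√5, 4⋅ℯ}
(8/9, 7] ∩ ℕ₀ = {1, 2, …, 7}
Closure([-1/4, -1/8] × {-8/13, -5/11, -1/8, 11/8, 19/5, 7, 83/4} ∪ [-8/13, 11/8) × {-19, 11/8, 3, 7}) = ([-8/13, 11/8] × {-19, 11/8, 3, 7}) ∪ ([-1/4, -1/8] × {-8/13, -5/11, -1/8, 11/8, 19/5, 7, 83/4})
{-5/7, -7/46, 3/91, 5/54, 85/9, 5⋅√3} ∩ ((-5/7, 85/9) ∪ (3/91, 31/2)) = {-7/46, 3/91, 5/54, 85/9, 5⋅√3}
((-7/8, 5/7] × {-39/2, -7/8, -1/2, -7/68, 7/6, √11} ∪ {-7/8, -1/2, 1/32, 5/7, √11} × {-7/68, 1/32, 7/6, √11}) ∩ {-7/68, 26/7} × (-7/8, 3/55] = {-7/68} × {-1/2, -7/68}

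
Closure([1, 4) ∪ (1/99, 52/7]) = [1/99, 52/7]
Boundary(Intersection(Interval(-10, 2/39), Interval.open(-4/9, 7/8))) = {-4/9, 2/39}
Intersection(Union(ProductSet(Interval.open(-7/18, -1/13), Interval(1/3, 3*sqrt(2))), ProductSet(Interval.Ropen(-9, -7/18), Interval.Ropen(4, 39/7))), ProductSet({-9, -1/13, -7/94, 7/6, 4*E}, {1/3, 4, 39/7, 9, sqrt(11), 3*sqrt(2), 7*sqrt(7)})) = ProductSet({-9}, {4, 3*sqrt(2)})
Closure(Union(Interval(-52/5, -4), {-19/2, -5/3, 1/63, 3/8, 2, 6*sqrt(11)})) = Union({-5/3, 1/63, 3/8, 2, 6*sqrt(11)}, Interval(-52/5, -4))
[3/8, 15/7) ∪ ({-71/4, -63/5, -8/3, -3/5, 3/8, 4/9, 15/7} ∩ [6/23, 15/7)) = [3/8, 15/7)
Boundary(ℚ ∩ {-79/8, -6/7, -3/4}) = {-79/8, -6/7, -3/4}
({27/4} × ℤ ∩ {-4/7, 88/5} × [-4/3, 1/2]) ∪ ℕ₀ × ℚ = ℕ₀ × ℚ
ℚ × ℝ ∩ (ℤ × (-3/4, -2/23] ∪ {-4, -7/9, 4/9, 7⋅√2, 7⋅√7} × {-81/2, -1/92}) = (ℤ × (-3/4, -2/23]) ∪ ({-4, -7/9, 4/9} × {-81/2, -1/92})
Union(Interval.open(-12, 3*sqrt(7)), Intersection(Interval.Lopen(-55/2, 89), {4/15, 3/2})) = Interval.open(-12, 3*sqrt(7))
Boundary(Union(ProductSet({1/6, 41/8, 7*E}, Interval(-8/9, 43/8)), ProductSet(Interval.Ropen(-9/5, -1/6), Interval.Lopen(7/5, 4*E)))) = Union(ProductSet({-9/5, -1/6}, Interval(7/5, 4*E)), ProductSet({1/6, 41/8, 7*E}, Interval(-8/9, 43/8)), ProductSet(Interval(-9/5, -1/6), {7/5, 4*E}))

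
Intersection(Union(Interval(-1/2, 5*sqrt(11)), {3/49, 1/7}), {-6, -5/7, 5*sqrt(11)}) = {5*sqrt(11)}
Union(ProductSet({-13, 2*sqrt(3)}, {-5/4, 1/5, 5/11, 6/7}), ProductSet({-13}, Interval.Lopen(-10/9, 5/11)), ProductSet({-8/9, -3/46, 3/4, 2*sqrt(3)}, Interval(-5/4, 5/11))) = Union(ProductSet({-13}, Interval.Lopen(-10/9, 5/11)), ProductSet({-13, 2*sqrt(3)}, {-5/4, 1/5, 5/11, 6/7}), ProductSet({-8/9, -3/46, 3/4, 2*sqrt(3)}, Interval(-5/4, 5/11)))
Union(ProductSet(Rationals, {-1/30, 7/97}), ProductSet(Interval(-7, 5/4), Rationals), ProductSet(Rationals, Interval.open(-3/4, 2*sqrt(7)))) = Union(ProductSet(Interval(-7, 5/4), Rationals), ProductSet(Rationals, Interval.open(-3/4, 2*sqrt(7))))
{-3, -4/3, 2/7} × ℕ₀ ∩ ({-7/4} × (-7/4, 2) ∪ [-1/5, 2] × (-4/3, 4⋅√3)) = {2/7} × {0, 1, …, 6}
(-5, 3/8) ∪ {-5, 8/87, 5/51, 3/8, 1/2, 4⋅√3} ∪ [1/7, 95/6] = [-5, 95/6]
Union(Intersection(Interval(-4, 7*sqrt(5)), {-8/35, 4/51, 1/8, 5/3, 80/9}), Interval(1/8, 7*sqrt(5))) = Union({-8/35, 4/51}, Interval(1/8, 7*sqrt(5)))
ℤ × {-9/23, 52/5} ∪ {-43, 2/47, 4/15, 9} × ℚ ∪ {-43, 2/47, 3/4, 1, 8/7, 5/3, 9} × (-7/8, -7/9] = (ℤ × {-9/23, 52/5}) ∪ ({-43, 2/47, 4/15, 9} × ℚ) ∪ ({-43, 2/47, 3/4, 1, 8/7, 5/3, 9} × (-7/8, -7/9])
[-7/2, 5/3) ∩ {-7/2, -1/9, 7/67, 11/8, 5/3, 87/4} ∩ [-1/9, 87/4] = {-1/9, 7/67, 11/8}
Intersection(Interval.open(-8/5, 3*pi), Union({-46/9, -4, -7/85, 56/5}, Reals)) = Interval.open(-8/5, 3*pi)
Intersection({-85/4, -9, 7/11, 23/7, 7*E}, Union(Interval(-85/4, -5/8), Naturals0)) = {-85/4, -9}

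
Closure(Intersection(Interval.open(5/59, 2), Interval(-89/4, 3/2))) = Interval(5/59, 3/2)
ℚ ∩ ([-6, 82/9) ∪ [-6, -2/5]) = ℚ ∩ [-6, 82/9)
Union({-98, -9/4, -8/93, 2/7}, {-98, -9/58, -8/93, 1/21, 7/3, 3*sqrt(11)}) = {-98, -9/4, -9/58, -8/93, 1/21, 2/7, 7/3, 3*sqrt(11)}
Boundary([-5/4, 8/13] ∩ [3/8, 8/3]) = {3/8, 8/13}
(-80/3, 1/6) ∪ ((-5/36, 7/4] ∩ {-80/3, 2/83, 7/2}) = (-80/3, 1/6)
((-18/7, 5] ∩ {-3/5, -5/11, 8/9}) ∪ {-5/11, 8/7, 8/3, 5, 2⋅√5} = {-3/5, -5/11, 8/9, 8/7, 8/3, 5, 2⋅√5}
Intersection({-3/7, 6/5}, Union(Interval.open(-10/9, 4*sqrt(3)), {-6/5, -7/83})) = {-3/7, 6/5}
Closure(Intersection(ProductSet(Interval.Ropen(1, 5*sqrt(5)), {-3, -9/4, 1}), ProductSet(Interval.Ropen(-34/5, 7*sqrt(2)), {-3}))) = ProductSet(Interval(1, 7*sqrt(2)), {-3})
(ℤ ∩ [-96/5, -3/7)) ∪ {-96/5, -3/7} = {-96/5, -3/7} ∪ {-19, -18, …, -1}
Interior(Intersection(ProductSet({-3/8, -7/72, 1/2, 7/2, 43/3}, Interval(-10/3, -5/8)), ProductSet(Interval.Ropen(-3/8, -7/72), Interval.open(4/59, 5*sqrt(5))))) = EmptySet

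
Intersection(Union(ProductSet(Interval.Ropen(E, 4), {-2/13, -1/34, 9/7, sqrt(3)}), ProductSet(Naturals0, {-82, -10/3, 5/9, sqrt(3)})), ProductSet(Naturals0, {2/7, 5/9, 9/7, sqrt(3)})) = Union(ProductSet(Naturals0, {5/9, sqrt(3)}), ProductSet(Range(3, 4, 1), {9/7, sqrt(3)}))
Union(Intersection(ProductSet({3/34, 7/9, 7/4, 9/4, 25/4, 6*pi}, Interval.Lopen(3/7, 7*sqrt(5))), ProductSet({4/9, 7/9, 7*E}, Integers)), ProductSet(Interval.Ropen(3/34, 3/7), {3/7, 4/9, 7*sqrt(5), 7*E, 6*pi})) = Union(ProductSet({7/9}, Range(1, 16, 1)), ProductSet(Interval.Ropen(3/34, 3/7), {3/7, 4/9, 7*sqrt(5), 7*E, 6*pi}))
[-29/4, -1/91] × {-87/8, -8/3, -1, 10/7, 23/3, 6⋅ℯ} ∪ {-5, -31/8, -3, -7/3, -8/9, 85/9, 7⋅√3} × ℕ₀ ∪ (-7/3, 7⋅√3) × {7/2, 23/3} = ((-7/3, 7⋅√3) × {7/2, 23/3}) ∪ ({-5, -31/8, -3, -7/3, -8/9, 85/9, 7⋅√3} × ℕ₀) ∪ ([-29/4, -1/91] × {-87/8, -8/3, -1, 10/7, 23/3, 6⋅ℯ})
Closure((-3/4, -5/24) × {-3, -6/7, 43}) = [-3/4, -5/24] × {-3, -6/7, 43}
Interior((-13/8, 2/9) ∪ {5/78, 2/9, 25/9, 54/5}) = (-13/8, 2/9)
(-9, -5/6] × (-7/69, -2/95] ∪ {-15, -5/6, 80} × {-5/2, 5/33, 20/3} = ({-15, -5/6, 80} × {-5/2, 5/33, 20/3}) ∪ ((-9, -5/6] × (-7/69, -2/95])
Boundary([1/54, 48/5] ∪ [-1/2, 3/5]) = {-1/2, 48/5}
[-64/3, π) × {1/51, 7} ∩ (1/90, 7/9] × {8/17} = ∅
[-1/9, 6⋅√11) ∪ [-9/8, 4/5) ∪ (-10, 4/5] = (-10, 6⋅√11)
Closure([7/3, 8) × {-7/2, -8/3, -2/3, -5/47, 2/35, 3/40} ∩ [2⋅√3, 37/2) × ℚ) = [2⋅√3, 8] × {-7/2, -8/3, -2/3, -5/47, 2/35, 3/40}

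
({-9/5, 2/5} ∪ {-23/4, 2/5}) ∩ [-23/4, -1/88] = {-23/4, -9/5}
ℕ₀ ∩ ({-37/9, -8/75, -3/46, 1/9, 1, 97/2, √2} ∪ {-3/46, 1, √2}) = {1}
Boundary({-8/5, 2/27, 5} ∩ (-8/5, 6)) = {2/27, 5}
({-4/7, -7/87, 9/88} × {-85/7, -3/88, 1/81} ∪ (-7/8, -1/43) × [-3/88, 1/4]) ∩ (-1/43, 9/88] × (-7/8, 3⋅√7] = {9/88} × {-3/88, 1/81}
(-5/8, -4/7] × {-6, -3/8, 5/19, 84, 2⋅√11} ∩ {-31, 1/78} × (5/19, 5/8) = ∅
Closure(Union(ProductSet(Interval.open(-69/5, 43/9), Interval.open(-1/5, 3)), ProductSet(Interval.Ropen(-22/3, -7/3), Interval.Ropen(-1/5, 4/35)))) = Union(ProductSet({-69/5, 43/9}, Interval(-1/5, 3)), ProductSet(Interval(-69/5, 43/9), {-1/5, 3}), ProductSet(Interval.open(-69/5, 43/9), Interval.open(-1/5, 3)), ProductSet(Interval.Ropen(-22/3, -7/3), Interval.Ropen(-1/5, 4/35)))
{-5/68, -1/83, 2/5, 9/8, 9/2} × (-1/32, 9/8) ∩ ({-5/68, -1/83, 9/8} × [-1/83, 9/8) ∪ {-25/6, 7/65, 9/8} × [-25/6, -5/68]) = {-5/68, -1/83, 9/8} × [-1/83, 9/8)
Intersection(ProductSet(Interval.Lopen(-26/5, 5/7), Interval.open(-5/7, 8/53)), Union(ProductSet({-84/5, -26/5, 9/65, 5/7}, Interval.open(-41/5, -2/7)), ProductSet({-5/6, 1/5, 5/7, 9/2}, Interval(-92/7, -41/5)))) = ProductSet({9/65, 5/7}, Interval.open(-5/7, -2/7))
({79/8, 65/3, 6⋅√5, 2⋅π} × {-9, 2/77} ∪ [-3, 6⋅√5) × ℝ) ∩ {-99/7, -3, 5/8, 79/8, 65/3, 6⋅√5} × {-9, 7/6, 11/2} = ({-3, 5/8, 79/8} × {-9, 7/6, 11/2}) ∪ ({79/8, 65/3, 6⋅√5} × {-9})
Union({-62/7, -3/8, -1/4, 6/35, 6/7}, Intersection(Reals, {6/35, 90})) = {-62/7, -3/8, -1/4, 6/35, 6/7, 90}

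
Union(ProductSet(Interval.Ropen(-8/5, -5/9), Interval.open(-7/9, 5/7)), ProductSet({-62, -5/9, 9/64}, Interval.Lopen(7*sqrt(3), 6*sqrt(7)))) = Union(ProductSet({-62, -5/9, 9/64}, Interval.Lopen(7*sqrt(3), 6*sqrt(7))), ProductSet(Interval.Ropen(-8/5, -5/9), Interval.open(-7/9, 5/7)))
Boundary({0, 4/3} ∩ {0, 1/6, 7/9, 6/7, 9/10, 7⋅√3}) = {0}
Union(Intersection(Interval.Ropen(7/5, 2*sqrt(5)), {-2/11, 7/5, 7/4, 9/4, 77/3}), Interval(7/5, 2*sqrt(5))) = Interval(7/5, 2*sqrt(5))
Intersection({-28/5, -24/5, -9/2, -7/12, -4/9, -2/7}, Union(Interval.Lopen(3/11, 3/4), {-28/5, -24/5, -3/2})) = {-28/5, -24/5}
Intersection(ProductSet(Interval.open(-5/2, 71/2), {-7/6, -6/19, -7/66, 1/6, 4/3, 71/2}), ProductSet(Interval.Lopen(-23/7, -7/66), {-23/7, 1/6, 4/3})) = ProductSet(Interval.Lopen(-5/2, -7/66), {1/6, 4/3})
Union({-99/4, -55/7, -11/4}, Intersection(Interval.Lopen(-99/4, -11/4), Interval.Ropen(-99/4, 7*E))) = Interval(-99/4, -11/4)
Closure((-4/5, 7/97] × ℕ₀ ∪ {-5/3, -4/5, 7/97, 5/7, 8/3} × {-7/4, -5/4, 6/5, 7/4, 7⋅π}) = ([-4/5, 7/97] × ℕ₀) ∪ ({-5/3, -4/5, 7/97, 5/7, 8/3} × {-7/4, -5/4, 6/5, 7/4, 7⋅π})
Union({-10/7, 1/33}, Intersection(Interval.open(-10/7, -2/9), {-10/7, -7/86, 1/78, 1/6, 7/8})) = {-10/7, 1/33}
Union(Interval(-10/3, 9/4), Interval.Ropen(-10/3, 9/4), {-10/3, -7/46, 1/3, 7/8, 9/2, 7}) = Union({9/2, 7}, Interval(-10/3, 9/4))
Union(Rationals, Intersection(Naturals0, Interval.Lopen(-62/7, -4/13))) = Rationals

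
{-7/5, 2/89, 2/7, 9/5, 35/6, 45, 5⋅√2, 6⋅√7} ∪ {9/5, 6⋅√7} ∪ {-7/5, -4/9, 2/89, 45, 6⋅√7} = {-7/5, -4/9, 2/89, 2/7, 9/5, 35/6, 45, 5⋅√2, 6⋅√7}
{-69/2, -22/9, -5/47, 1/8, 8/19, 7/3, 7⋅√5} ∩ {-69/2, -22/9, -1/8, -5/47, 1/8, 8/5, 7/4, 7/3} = {-69/2, -22/9, -5/47, 1/8, 7/3}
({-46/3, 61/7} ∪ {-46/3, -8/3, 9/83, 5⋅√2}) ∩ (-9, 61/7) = {-8/3, 9/83, 5⋅√2}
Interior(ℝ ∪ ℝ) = ℝ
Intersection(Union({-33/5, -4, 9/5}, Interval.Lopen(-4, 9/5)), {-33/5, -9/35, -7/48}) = {-33/5, -9/35, -7/48}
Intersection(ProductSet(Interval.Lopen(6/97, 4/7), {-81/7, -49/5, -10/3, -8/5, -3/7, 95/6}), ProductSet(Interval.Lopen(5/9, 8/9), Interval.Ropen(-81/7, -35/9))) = ProductSet(Interval.Lopen(5/9, 4/7), {-81/7, -49/5})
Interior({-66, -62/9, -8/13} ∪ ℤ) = ∅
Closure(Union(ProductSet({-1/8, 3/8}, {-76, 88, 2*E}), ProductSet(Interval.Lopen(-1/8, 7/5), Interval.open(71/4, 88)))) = Union(ProductSet({-1/8, 3/8}, {-76, 88, 2*E}), ProductSet({-1/8, 7/5}, Interval(71/4, 88)), ProductSet(Interval(-1/8, 7/5), {71/4, 88}), ProductSet(Interval.Lopen(-1/8, 7/5), Interval.open(71/4, 88)))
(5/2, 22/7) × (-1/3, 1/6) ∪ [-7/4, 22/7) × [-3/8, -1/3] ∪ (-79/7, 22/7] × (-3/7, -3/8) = ((-79/7, 22/7] × (-3/7, -3/8)) ∪ ([-7/4, 22/7) × [-3/8, -1/3]) ∪ ((5/2, 22/7) × (-1/3, 1/6))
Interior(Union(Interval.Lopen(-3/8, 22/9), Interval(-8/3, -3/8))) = Interval.open(-8/3, 22/9)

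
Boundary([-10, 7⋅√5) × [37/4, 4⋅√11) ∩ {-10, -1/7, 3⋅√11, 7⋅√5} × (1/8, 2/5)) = ∅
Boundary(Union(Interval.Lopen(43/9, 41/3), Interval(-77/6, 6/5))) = {-77/6, 6/5, 43/9, 41/3}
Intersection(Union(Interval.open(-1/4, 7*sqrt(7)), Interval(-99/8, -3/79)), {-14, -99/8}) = {-99/8}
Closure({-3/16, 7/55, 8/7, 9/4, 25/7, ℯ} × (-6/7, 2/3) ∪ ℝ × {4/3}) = (ℝ × {4/3}) ∪ ({-3/16, 7/55, 8/7, 9/4, 25/7, ℯ} × [-6/7, 2/3])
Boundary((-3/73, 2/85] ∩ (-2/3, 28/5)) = {-3/73, 2/85}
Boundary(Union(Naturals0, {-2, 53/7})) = Union({-2, 53/7}, Naturals0)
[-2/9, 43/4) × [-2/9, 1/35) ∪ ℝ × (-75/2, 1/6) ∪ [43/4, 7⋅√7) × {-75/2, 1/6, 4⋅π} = (ℝ × (-75/2, 1/6)) ∪ ([43/4, 7⋅√7) × {-75/2, 1/6, 4⋅π})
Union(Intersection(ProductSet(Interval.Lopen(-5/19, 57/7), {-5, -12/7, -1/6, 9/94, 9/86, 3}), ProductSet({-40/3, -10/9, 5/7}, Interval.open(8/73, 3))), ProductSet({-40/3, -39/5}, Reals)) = ProductSet({-40/3, -39/5}, Reals)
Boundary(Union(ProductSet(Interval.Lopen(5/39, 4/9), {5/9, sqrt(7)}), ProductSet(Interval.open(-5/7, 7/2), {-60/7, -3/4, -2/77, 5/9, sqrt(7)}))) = ProductSet(Interval(-5/7, 7/2), {-60/7, -3/4, -2/77, 5/9, sqrt(7)})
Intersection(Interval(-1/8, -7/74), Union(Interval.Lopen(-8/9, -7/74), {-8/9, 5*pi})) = Interval(-1/8, -7/74)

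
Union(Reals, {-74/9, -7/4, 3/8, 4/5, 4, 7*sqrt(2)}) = Reals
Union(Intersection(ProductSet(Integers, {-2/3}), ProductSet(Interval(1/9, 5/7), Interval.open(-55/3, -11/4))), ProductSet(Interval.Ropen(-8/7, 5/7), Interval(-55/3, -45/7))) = ProductSet(Interval.Ropen(-8/7, 5/7), Interval(-55/3, -45/7))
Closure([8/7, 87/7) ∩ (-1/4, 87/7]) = [8/7, 87/7]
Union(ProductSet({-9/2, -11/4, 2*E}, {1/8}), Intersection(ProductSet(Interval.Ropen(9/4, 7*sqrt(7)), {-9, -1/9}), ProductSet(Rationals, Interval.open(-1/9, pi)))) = ProductSet({-9/2, -11/4, 2*E}, {1/8})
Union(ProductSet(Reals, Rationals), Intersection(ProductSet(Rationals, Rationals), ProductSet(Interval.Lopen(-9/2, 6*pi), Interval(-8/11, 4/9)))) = ProductSet(Reals, Rationals)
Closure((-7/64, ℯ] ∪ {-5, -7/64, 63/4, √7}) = {-5, 63/4} ∪ [-7/64, ℯ]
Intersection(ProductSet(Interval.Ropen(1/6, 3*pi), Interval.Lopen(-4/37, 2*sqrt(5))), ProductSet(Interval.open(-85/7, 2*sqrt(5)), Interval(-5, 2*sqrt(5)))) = ProductSet(Interval.Ropen(1/6, 2*sqrt(5)), Interval.Lopen(-4/37, 2*sqrt(5)))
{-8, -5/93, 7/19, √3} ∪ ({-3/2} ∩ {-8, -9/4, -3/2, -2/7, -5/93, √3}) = {-8, -3/2, -5/93, 7/19, √3}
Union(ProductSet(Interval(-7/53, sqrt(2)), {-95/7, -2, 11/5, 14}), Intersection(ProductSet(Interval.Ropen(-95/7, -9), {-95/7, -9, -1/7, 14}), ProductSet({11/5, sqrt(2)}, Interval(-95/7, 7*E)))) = ProductSet(Interval(-7/53, sqrt(2)), {-95/7, -2, 11/5, 14})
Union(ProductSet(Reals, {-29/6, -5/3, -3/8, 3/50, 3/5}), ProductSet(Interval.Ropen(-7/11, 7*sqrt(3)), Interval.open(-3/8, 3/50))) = Union(ProductSet(Interval.Ropen(-7/11, 7*sqrt(3)), Interval.open(-3/8, 3/50)), ProductSet(Reals, {-29/6, -5/3, -3/8, 3/50, 3/5}))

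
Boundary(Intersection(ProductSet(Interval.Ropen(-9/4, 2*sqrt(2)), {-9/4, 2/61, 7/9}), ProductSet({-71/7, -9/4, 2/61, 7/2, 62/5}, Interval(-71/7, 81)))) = ProductSet({-9/4, 2/61}, {-9/4, 2/61, 7/9})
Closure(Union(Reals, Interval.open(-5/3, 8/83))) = Interval(-oo, oo)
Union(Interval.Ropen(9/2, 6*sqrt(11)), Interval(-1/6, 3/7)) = Union(Interval(-1/6, 3/7), Interval.Ropen(9/2, 6*sqrt(11)))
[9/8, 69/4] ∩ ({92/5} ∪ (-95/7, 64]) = [9/8, 69/4]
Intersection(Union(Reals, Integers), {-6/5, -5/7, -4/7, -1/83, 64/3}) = {-6/5, -5/7, -4/7, -1/83, 64/3}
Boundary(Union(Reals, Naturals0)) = EmptySet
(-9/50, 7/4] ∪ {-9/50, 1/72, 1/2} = [-9/50, 7/4]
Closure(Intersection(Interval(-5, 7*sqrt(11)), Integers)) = Range(-5, 24, 1)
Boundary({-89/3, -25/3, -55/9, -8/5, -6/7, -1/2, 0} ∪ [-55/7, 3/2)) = {-89/3, -25/3, -55/7, 3/2}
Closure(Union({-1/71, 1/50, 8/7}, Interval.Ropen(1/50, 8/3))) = Union({-1/71}, Interval(1/50, 8/3))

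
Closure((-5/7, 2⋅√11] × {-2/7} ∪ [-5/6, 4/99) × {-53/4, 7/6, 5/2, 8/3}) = ([-5/6, 4/99] × {-53/4, 7/6, 5/2, 8/3}) ∪ ([-5/7, 2⋅√11] × {-2/7})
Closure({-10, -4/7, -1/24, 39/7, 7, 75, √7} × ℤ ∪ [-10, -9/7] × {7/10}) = ([-10, -9/7] × {7/10}) ∪ ({-10, -4/7, -1/24, 39/7, 7, 75, √7} × ℤ)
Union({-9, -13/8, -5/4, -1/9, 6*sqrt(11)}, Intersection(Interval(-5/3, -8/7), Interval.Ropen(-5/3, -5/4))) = Union({-9, -1/9, 6*sqrt(11)}, Interval(-5/3, -5/4))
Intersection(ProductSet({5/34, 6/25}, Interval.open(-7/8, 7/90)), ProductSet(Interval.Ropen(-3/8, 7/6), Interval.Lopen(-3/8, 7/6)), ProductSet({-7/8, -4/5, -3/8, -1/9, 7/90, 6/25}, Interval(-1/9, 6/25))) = ProductSet({6/25}, Interval.Ropen(-1/9, 7/90))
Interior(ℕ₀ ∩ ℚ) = ∅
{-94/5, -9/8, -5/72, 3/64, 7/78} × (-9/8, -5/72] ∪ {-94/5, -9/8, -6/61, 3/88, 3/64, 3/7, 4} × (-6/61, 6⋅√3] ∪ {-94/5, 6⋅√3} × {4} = ({-94/5, 6⋅√3} × {4}) ∪ ({-94/5, -9/8, -5/72, 3/64, 7/78} × (-9/8, -5/72]) ∪ ({-94/5, -9/8, -6/61, 3/88, 3/64, 3/7, 4} × (-6/61, 6⋅√3])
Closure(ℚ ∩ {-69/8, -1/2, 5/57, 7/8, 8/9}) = {-69/8, -1/2, 5/57, 7/8, 8/9}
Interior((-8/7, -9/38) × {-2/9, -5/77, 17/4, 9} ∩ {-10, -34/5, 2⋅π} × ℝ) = ∅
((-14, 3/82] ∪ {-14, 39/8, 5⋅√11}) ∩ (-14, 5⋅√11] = (-14, 3/82] ∪ {39/8, 5⋅√11}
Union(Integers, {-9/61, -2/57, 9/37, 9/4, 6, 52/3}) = Union({-9/61, -2/57, 9/37, 9/4, 52/3}, Integers)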